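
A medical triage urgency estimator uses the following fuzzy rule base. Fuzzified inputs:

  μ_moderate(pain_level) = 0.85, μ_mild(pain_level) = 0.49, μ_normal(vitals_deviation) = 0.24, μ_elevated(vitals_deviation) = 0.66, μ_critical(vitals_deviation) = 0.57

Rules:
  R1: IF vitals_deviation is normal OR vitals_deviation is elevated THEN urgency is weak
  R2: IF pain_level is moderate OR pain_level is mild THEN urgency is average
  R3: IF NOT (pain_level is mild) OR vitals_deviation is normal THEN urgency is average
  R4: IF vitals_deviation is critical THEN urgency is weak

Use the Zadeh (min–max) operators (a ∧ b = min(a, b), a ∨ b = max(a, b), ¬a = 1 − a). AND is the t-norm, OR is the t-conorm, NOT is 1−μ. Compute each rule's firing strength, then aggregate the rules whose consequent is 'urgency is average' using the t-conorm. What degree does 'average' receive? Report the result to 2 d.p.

R1: normal=0.24, elevated=0.66; OR[max(a, b)] → w = 0.66
R2: moderate=0.85, mild=0.49; OR[max(a, b)] → w = 0.85
R3: ¬mild=1−0.49=0.51, normal=0.24; OR[max(a, b)] → w = 0.51
R4: critical=0.57 → w = 0.57
Rules with consequent 'average': {R2, R3} → strengths 0.85, 0.51
Aggregate via t-conorm [max(a, b)]: 0.85

0.85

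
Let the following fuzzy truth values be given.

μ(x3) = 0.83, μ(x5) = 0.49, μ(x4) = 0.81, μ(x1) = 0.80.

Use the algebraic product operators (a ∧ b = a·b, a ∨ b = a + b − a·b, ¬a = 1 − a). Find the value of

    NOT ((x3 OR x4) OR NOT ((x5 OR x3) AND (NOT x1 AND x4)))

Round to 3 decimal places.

0.005

x3 OR x4 = a + b − a·b on (0.8300, 0.8100) = 0.9677
x5 OR x3 = a + b − a·b on (0.4900, 0.8300) = 0.9133
NOT x1 = 1 − 0.8000 = 0.2000
NOT x1 AND x4 = a·b on (0.2000, 0.8100) = 0.1620
(x5 OR x3) AND (NOT x1 AND x4) = a·b on (0.9133, 0.1620) = 0.1480
NOT ((x5 OR x3) AND (NOT x1 AND x4)) = 1 − 0.1480 = 0.8520
(x3 OR x4) OR NOT ((x5 OR x3) AND (NOT x1 AND x4)) = a + b − a·b on (0.9677, 0.8520) = 0.9952
NOT ((x3 OR x4) OR NOT ((x5 OR x3) AND (NOT x1 AND x4))) = 1 − 0.9952 = 0.0048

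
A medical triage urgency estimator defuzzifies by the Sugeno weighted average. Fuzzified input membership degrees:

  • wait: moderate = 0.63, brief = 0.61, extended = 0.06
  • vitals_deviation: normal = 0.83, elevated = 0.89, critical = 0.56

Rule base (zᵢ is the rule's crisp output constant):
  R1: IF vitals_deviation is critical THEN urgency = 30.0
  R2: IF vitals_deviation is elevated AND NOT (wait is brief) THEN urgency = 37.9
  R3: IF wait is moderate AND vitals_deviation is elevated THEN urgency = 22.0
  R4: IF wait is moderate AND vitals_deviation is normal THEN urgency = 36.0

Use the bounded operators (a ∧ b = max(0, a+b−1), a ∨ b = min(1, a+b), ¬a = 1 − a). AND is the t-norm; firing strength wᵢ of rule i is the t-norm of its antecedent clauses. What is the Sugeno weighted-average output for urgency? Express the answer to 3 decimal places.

30.446

R1 (z=30.0): critical=0.56 → w = 0.56
R2 (z=37.9): elevated=0.89, ¬brief=1−0.61=0.39; AND[max(0, a+b−1)] → w = 0.28
R3 (z=22.0): moderate=0.63, elevated=0.89; AND[max(0, a+b−1)] → w = 0.52
R4 (z=36.0): moderate=0.63, normal=0.83; AND[max(0, a+b−1)] → w = 0.46
Weighted average = (0.56·30.0 + 0.28·37.9 + 0.52·22.0 + 0.46·36.0) / (0.56 + 0.28 + 0.52 + 0.46)
  = 55.4120 / 1.8200 = 30.446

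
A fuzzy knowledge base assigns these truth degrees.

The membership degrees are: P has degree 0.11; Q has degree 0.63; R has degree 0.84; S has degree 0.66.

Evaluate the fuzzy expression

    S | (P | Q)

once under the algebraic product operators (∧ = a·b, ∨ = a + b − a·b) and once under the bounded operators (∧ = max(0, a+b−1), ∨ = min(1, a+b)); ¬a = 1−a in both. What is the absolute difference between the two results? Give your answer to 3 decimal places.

Under algebraic product:
  P | Q = a + b − a·b on (0.1100, 0.6300) = 0.6707
  S | (P | Q) = a + b − a·b on (0.6600, 0.6707) = 0.8880
  → value = 0.8880
Under bounded:
  P | Q = min(1, a+b) on (0.11, 0.63) = 0.74
  S | (P | Q) = min(1, a+b) on (0.66, 0.74) = 1.00
  → value = 1.0000
|0.8880 − 1.0000| = 0.112

0.112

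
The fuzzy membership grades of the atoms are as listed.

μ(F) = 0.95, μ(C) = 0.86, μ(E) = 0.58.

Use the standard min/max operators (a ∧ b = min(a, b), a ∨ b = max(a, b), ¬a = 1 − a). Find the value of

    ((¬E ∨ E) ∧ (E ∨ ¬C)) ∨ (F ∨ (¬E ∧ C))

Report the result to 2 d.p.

¬E = 1 − 0.58 = 0.42
¬E ∨ E = max(a, b) on (0.42, 0.58) = 0.58
¬C = 1 − 0.86 = 0.14
E ∨ ¬C = max(a, b) on (0.58, 0.14) = 0.58
(¬E ∨ E) ∧ (E ∨ ¬C) = min(a, b) on (0.58, 0.58) = 0.58
¬E = 1 − 0.58 = 0.42
¬E ∧ C = min(a, b) on (0.42, 0.86) = 0.42
F ∨ (¬E ∧ C) = max(a, b) on (0.95, 0.42) = 0.95
((¬E ∨ E) ∧ (E ∨ ¬C)) ∨ (F ∨ (¬E ∧ C)) = max(a, b) on (0.58, 0.95) = 0.95

0.95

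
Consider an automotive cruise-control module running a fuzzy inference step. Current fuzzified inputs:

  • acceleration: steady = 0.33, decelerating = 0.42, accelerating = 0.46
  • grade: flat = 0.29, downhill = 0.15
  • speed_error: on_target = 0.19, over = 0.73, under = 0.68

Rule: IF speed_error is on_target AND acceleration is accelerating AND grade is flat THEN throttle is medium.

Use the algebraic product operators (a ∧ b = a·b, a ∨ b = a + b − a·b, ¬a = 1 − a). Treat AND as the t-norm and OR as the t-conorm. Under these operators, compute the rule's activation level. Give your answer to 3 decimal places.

firing strength: on_target=0.19, accelerating=0.46, flat=0.29; AND[a·b] → w = 0.0253

0.025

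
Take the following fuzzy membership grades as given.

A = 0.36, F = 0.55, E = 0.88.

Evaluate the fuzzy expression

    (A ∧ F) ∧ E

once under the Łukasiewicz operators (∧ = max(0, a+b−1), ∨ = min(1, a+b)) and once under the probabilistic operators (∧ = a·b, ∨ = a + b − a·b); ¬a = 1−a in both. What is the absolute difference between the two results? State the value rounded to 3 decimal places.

Under Łukasiewicz:
  A ∧ F = max(0, a+b−1) on (0.36, 0.55) = 0.00
  (A ∧ F) ∧ E = max(0, a+b−1) on (0.00, 0.88) = 0.00
  → value = 0.0000
Under probabilistic:
  A ∧ F = a·b on (0.3600, 0.5500) = 0.1980
  (A ∧ F) ∧ E = a·b on (0.1980, 0.8800) = 0.1742
  → value = 0.1742
|0.0000 − 0.1742| = 0.174

0.174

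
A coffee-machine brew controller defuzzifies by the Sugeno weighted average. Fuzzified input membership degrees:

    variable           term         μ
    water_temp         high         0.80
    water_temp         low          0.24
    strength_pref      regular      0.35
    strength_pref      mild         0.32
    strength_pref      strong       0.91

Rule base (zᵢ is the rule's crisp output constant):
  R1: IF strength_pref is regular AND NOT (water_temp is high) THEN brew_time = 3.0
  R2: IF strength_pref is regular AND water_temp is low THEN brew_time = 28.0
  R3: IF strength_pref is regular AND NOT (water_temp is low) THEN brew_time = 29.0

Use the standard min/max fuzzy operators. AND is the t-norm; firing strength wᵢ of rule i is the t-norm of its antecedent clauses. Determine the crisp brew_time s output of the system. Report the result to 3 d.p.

R1 (z=3.0): regular=0.35, ¬high=1−0.80=0.20; AND[min(a, b)] → w = 0.20
R2 (z=28.0): regular=0.35, low=0.24; AND[min(a, b)] → w = 0.24
R3 (z=29.0): regular=0.35, ¬low=1−0.24=0.76; AND[min(a, b)] → w = 0.35
Weighted average = (0.20·3.0 + 0.24·28.0 + 0.35·29.0) / (0.20 + 0.24 + 0.35)
  = 17.4700 / 0.7900 = 22.114

22.114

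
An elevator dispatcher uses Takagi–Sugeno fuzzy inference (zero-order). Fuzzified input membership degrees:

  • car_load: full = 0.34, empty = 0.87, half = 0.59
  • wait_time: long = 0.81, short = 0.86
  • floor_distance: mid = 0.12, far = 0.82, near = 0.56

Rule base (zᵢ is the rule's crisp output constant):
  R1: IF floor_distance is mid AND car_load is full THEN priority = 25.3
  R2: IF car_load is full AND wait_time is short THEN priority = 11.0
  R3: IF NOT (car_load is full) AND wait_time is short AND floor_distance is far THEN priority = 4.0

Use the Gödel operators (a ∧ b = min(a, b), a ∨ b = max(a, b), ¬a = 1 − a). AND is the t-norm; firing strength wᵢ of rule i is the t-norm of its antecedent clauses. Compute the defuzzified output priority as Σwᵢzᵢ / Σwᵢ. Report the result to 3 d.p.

R1 (z=25.3): mid=0.12, full=0.34; AND[min(a, b)] → w = 0.12
R2 (z=11.0): full=0.34, short=0.86; AND[min(a, b)] → w = 0.34
R3 (z=4.0): ¬full=1−0.34=0.66, short=0.86, far=0.82; AND[min(a, b)] → w = 0.66
Weighted average = (0.12·25.3 + 0.34·11.0 + 0.66·4.0) / (0.12 + 0.34 + 0.66)
  = 9.4160 / 1.1200 = 8.407

8.407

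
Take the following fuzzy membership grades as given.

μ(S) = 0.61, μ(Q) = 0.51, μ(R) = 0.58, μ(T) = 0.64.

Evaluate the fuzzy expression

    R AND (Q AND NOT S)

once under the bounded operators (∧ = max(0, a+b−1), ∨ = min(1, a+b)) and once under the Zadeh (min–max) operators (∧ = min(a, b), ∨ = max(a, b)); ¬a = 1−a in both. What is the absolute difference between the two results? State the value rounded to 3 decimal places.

Under bounded:
  NOT S = 1 − 0.61 = 0.39
  Q AND NOT S = max(0, a+b−1) on (0.51, 0.39) = 0.00
  R AND (Q AND NOT S) = max(0, a+b−1) on (0.58, 0.00) = 0.00
  → value = 0.0000
Under Zadeh (min–max):
  NOT S = 1 − 0.61 = 0.39
  Q AND NOT S = min(a, b) on (0.51, 0.39) = 0.39
  R AND (Q AND NOT S) = min(a, b) on (0.58, 0.39) = 0.39
  → value = 0.3900
|0.0000 − 0.3900| = 0.390

0.390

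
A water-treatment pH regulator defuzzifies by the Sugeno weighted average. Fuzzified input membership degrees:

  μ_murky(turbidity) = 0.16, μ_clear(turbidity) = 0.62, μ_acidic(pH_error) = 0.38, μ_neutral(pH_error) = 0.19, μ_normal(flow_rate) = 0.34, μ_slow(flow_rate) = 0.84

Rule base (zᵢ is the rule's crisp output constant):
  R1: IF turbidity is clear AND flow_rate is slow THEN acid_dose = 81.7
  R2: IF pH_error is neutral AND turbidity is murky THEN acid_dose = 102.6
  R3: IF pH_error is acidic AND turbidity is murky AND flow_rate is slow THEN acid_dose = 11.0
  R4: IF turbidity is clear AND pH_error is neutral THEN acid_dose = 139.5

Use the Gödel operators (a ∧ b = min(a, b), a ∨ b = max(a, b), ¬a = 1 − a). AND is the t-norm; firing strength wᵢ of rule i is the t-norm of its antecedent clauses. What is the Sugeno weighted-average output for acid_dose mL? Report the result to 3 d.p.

84.367

R1 (z=81.7): clear=0.62, slow=0.84; AND[min(a, b)] → w = 0.62
R2 (z=102.6): neutral=0.19, murky=0.16; AND[min(a, b)] → w = 0.16
R3 (z=11.0): acidic=0.38, murky=0.16, slow=0.84; AND[min(a, b)] → w = 0.16
R4 (z=139.5): clear=0.62, neutral=0.19; AND[min(a, b)] → w = 0.19
Weighted average = (0.62·81.7 + 0.16·102.6 + 0.16·11.0 + 0.19·139.5) / (0.62 + 0.16 + 0.16 + 0.19)
  = 95.3350 / 1.1300 = 84.367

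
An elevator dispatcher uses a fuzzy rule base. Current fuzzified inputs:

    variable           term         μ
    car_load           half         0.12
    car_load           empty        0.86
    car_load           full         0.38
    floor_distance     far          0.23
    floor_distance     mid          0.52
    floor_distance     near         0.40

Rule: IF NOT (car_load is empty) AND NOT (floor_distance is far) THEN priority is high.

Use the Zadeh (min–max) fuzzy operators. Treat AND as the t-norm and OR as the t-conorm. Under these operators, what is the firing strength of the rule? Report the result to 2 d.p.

0.14

firing strength: ¬empty=1−0.86=0.14, ¬far=1−0.23=0.77; AND[min(a, b)] → w = 0.14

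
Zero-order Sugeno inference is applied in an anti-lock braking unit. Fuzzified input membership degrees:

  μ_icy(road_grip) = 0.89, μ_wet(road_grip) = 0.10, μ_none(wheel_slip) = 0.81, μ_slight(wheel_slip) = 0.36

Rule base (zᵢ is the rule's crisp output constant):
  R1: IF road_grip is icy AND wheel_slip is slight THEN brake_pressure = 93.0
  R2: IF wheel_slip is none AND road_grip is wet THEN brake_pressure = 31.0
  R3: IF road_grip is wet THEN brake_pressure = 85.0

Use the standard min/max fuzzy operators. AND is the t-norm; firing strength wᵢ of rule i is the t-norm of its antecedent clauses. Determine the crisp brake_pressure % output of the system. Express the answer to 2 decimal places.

R1 (z=93.0): icy=0.89, slight=0.36; AND[min(a, b)] → w = 0.36
R2 (z=31.0): none=0.81, wet=0.10; AND[min(a, b)] → w = 0.10
R3 (z=85.0): wet=0.10 → w = 0.10
Weighted average = (0.36·93.0 + 0.10·31.0 + 0.10·85.0) / (0.36 + 0.10 + 0.10)
  = 45.0800 / 0.5600 = 80.50

80.50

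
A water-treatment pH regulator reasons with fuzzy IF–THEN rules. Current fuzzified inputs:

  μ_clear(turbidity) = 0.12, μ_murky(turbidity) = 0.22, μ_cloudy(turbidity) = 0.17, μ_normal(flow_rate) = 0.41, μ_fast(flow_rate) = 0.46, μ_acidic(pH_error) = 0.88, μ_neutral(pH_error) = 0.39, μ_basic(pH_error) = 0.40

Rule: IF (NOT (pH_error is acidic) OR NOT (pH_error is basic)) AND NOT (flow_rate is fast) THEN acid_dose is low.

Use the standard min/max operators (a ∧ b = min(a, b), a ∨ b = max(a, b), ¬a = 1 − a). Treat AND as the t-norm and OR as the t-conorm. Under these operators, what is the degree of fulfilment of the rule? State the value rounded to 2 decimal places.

firing strength: (¬acidic=1−0.88=0.12 OR ¬basic=1−0.40=0.60) = 0.60; AND[min(a, b)] with ¬fast=1−0.46=0.54 → w = 0.54

0.54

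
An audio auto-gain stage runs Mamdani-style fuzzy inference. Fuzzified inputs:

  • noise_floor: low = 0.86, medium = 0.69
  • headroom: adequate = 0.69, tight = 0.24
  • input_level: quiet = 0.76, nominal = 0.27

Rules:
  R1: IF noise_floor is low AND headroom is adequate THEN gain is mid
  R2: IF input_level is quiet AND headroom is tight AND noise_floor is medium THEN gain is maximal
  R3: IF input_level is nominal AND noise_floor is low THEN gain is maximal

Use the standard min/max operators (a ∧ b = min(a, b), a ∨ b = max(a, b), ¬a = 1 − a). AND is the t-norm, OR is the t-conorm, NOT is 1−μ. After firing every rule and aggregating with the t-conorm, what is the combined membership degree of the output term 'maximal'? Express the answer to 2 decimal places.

0.27

R1: low=0.86, adequate=0.69; AND[min(a, b)] → w = 0.69
R2: quiet=0.76, tight=0.24, medium=0.69; AND[min(a, b)] → w = 0.24
R3: nominal=0.27, low=0.86; AND[min(a, b)] → w = 0.27
Rules with consequent 'maximal': {R2, R3} → strengths 0.24, 0.27
Aggregate via t-conorm [max(a, b)]: 0.27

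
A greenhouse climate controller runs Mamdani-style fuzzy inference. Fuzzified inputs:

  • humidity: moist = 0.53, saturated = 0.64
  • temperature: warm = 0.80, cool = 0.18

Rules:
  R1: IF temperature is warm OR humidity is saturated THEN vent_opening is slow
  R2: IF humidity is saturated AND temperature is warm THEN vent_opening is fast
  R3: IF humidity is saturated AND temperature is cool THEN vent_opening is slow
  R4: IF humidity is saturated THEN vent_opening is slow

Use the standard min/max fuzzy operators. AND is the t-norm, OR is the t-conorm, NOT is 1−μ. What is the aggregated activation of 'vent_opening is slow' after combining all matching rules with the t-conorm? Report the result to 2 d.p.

R1: warm=0.80, saturated=0.64; OR[max(a, b)] → w = 0.80
R2: saturated=0.64, warm=0.80; AND[min(a, b)] → w = 0.64
R3: saturated=0.64, cool=0.18; AND[min(a, b)] → w = 0.18
R4: saturated=0.64 → w = 0.64
Rules with consequent 'slow': {R1, R3, R4} → strengths 0.80, 0.18, 0.64
Aggregate via t-conorm [max(a, b)]: 0.80

0.80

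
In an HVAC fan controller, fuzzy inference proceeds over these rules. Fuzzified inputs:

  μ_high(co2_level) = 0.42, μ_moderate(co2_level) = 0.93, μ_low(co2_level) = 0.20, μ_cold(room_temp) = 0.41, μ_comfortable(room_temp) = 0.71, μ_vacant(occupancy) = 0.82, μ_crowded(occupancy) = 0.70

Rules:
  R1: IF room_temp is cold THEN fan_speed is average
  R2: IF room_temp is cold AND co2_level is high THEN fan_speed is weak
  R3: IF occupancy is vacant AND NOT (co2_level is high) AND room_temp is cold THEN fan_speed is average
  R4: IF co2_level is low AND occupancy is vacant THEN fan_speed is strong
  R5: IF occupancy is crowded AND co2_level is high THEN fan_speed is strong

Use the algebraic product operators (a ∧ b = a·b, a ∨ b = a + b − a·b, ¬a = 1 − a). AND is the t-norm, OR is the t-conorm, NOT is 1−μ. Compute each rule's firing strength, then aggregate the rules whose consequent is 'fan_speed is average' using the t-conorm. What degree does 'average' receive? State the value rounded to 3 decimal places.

R1: cold=0.41 → w = 0.4100
R2: cold=0.41, high=0.42; AND[a·b] → w = 0.1722
R3: vacant=0.82, ¬high=1−0.42=0.58, cold=0.41; AND[a·b] → w = 0.1950
R4: low=0.20, vacant=0.82; AND[a·b] → w = 0.1640
R5: crowded=0.70, high=0.42; AND[a·b] → w = 0.2940
Rules with consequent 'average': {R1, R3} → strengths 0.4100, 0.1950
Aggregate via t-conorm [a + b − a·b]: 0.5250

0.525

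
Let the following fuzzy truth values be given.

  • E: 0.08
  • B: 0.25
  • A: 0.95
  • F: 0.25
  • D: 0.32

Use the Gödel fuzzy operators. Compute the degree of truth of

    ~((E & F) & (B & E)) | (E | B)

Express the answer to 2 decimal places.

0.92

E & F = min(a, b) on (0.08, 0.25) = 0.08
B & E = min(a, b) on (0.25, 0.08) = 0.08
(E & F) & (B & E) = min(a, b) on (0.08, 0.08) = 0.08
~((E & F) & (B & E)) = 1 − 0.08 = 0.92
E | B = max(a, b) on (0.08, 0.25) = 0.25
~((E & F) & (B & E)) | (E | B) = max(a, b) on (0.92, 0.25) = 0.92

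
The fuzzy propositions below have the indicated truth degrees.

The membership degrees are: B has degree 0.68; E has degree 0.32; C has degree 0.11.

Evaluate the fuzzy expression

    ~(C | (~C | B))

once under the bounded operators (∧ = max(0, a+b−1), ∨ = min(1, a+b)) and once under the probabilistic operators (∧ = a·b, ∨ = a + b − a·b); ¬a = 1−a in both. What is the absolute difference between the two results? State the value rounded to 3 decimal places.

0.031

Under bounded:
  ~C = 1 − 0.11 = 0.89
  ~C | B = min(1, a+b) on (0.89, 0.68) = 1.00
  C | (~C | B) = min(1, a+b) on (0.11, 1.00) = 1.00
  ~(C | (~C | B)) = 1 − 1.00 = 0.00
  → value = 0.0000
Under probabilistic:
  ~C = 1 − 0.1100 = 0.8900
  ~C | B = a + b − a·b on (0.8900, 0.6800) = 0.9648
  C | (~C | B) = a + b − a·b on (0.1100, 0.9648) = 0.9687
  ~(C | (~C | B)) = 1 − 0.9687 = 0.0313
  → value = 0.0313
|0.0000 − 0.0313| = 0.031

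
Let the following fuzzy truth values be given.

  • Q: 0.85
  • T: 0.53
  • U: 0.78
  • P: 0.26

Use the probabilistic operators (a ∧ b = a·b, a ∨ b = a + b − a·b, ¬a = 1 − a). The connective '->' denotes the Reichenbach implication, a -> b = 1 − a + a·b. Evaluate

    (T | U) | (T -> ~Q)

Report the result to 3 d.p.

0.953

T | U = a + b − a·b on (0.5300, 0.7800) = 0.8966
~Q = 1 − 0.8500 = 0.1500
T -> ~Q  [Reichenbach: 1 − a + a·b] with a=0.5300, b=0.1500 → 0.5495
(T | U) | (T -> ~Q) = a + b − a·b on (0.8966, 0.5495) = 0.9534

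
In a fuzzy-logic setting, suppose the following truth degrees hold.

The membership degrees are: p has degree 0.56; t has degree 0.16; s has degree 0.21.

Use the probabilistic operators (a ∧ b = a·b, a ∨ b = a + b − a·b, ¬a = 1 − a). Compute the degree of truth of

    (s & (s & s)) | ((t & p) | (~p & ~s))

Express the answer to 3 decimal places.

s & s = a·b on (0.2100, 0.2100) = 0.0441
s & (s & s) = a·b on (0.2100, 0.0441) = 0.0093
t & p = a·b on (0.1600, 0.5600) = 0.0896
~p = 1 − 0.5600 = 0.4400
~s = 1 − 0.2100 = 0.7900
~p & ~s = a·b on (0.4400, 0.7900) = 0.3476
(t & p) | (~p & ~s) = a + b − a·b on (0.0896, 0.3476) = 0.4061
(s & (s & s)) | ((t & p) | (~p & ~s)) = a + b − a·b on (0.0093, 0.4061) = 0.4116

0.412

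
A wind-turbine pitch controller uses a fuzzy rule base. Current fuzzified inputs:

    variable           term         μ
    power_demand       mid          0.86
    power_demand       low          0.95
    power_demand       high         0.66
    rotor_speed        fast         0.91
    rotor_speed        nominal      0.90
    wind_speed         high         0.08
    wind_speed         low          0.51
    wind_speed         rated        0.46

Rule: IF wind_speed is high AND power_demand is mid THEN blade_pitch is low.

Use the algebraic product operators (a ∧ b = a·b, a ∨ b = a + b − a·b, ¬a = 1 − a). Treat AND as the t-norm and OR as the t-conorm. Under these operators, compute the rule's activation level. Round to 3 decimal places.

0.069

firing strength: high=0.08, mid=0.86; AND[a·b] → w = 0.0688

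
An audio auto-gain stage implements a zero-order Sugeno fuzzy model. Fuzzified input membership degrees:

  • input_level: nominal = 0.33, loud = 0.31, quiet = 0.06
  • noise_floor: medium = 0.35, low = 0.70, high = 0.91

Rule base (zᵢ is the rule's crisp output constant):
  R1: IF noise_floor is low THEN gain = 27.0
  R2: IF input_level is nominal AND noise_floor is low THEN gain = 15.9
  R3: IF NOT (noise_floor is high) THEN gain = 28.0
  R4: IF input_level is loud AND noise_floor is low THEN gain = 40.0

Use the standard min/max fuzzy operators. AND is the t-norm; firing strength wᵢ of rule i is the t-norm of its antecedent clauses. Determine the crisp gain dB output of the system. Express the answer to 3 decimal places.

27.320

R1 (z=27.0): low=0.70 → w = 0.70
R2 (z=15.9): nominal=0.33, low=0.70; AND[min(a, b)] → w = 0.33
R3 (z=28.0): ¬high=1−0.91=0.09 → w = 0.09
R4 (z=40.0): loud=0.31, low=0.70; AND[min(a, b)] → w = 0.31
Weighted average = (0.70·27.0 + 0.33·15.9 + 0.09·28.0 + 0.31·40.0) / (0.70 + 0.33 + 0.09 + 0.31)
  = 39.0670 / 1.4300 = 27.320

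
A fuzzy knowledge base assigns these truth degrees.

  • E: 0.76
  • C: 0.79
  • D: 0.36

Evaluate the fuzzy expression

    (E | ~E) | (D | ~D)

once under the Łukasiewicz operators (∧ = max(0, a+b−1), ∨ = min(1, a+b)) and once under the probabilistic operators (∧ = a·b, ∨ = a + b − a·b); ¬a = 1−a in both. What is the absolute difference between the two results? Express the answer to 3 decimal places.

Under Łukasiewicz:
  ~E = 1 − 0.76 = 0.24
  E | ~E = min(1, a+b) on (0.76, 0.24) = 1.00
  ~D = 1 − 0.36 = 0.64
  D | ~D = min(1, a+b) on (0.36, 0.64) = 1.00
  (E | ~E) | (D | ~D) = min(1, a+b) on (1.00, 1.00) = 1.00
  → value = 1.0000
Under probabilistic:
  ~E = 1 − 0.7600 = 0.2400
  E | ~E = a + b − a·b on (0.7600, 0.2400) = 0.8176
  ~D = 1 − 0.3600 = 0.6400
  D | ~D = a + b − a·b on (0.3600, 0.6400) = 0.7696
  (E | ~E) | (D | ~D) = a + b − a·b on (0.8176, 0.7696) = 0.9580
  → value = 0.9580
|1.0000 − 0.9580| = 0.042

0.042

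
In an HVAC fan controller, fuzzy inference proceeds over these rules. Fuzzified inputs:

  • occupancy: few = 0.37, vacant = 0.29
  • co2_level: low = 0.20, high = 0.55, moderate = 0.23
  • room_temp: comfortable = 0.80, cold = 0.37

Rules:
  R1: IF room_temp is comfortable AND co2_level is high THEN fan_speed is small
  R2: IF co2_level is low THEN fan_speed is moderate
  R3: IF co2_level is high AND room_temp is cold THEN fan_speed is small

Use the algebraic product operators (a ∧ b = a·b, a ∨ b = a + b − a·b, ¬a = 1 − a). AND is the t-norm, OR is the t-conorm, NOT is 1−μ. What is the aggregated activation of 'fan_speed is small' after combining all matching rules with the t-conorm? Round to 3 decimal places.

R1: comfortable=0.80, high=0.55; AND[a·b] → w = 0.4400
R2: low=0.20 → w = 0.2000
R3: high=0.55, cold=0.37; AND[a·b] → w = 0.2035
Rules with consequent 'small': {R1, R3} → strengths 0.4400, 0.2035
Aggregate via t-conorm [a + b − a·b]: 0.5540

0.554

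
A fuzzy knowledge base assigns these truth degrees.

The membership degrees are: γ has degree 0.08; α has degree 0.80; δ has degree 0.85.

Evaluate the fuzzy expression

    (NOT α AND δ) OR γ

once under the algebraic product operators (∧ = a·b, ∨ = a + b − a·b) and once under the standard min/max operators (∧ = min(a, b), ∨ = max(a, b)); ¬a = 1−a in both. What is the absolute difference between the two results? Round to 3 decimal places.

0.036

Under algebraic product:
  NOT α = 1 − 0.8000 = 0.2000
  NOT α AND δ = a·b on (0.2000, 0.8500) = 0.1700
  (NOT α AND δ) OR γ = a + b − a·b on (0.1700, 0.0800) = 0.2364
  → value = 0.2364
Under standard min/max:
  NOT α = 1 − 0.80 = 0.20
  NOT α AND δ = min(a, b) on (0.20, 0.85) = 0.20
  (NOT α AND δ) OR γ = max(a, b) on (0.20, 0.08) = 0.20
  → value = 0.2000
|0.2364 − 0.2000| = 0.036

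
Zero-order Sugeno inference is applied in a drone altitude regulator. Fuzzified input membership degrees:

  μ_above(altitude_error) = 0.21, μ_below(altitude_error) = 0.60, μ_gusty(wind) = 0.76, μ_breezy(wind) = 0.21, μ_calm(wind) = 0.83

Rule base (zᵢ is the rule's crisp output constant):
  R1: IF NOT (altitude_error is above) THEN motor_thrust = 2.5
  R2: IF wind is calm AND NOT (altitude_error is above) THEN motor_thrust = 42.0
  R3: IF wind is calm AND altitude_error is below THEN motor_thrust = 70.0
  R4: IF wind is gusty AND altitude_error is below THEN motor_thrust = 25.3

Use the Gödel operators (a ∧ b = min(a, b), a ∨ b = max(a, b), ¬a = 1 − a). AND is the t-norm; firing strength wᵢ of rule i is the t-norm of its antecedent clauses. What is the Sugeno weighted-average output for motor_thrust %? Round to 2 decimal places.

33.21

R1 (z=2.5): ¬above=1−0.21=0.79 → w = 0.79
R2 (z=42.0): calm=0.83, ¬above=1−0.21=0.79; AND[min(a, b)] → w = 0.79
R3 (z=70.0): calm=0.83, below=0.60; AND[min(a, b)] → w = 0.60
R4 (z=25.3): gusty=0.76, below=0.60; AND[min(a, b)] → w = 0.60
Weighted average = (0.79·2.5 + 0.79·42.0 + 0.60·70.0 + 0.60·25.3) / (0.79 + 0.79 + 0.60 + 0.60)
  = 92.3350 / 2.7800 = 33.21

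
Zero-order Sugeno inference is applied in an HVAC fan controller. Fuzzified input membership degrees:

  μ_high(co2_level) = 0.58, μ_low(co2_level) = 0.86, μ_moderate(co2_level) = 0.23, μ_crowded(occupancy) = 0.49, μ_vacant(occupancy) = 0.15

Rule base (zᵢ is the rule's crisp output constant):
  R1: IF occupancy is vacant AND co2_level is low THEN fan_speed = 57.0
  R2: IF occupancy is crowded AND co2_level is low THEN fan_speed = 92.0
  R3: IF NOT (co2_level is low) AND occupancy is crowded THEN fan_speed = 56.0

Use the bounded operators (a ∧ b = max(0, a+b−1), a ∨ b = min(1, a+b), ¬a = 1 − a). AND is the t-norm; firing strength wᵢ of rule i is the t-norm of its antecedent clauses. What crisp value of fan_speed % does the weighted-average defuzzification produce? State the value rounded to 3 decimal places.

R1 (z=57.0): vacant=0.15, low=0.86; AND[max(0, a+b−1)] → w = 0.01
R2 (z=92.0): crowded=0.49, low=0.86; AND[max(0, a+b−1)] → w = 0.35
R3 (z=56.0): ¬low=1−0.86=0.14, crowded=0.49; AND[max(0, a+b−1)] → w = 0.00
Weighted average = (0.01·57.0 + 0.35·92.0 + 0.00·56.0) / (0.01 + 0.35 + 0.00)
  = 32.7700 / 0.3600 = 91.028

91.028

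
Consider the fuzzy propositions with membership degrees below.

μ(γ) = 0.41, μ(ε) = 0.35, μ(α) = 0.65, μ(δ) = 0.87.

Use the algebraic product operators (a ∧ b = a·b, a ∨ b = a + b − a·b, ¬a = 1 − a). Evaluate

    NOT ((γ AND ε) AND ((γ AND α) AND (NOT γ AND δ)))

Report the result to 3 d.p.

γ AND ε = a·b on (0.4100, 0.3500) = 0.1435
γ AND α = a·b on (0.4100, 0.6500) = 0.2665
NOT γ = 1 − 0.4100 = 0.5900
NOT γ AND δ = a·b on (0.5900, 0.8700) = 0.5133
(γ AND α) AND (NOT γ AND δ) = a·b on (0.2665, 0.5133) = 0.1368
(γ AND ε) AND ((γ AND α) AND (NOT γ AND δ)) = a·b on (0.1435, 0.1368) = 0.0196
NOT ((γ AND ε) AND ((γ AND α) AND (NOT γ AND δ))) = 1 − 0.0196 = 0.9804

0.980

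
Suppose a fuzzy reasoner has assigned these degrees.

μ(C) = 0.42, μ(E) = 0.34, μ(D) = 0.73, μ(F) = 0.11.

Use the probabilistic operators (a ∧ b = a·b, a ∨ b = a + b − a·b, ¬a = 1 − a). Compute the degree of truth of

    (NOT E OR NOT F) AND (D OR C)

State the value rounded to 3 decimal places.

0.812

NOT E = 1 − 0.3400 = 0.6600
NOT F = 1 − 0.1100 = 0.8900
NOT E OR NOT F = a + b − a·b on (0.6600, 0.8900) = 0.9626
D OR C = a + b − a·b on (0.7300, 0.4200) = 0.8434
(NOT E OR NOT F) AND (D OR C) = a·b on (0.9626, 0.8434) = 0.8119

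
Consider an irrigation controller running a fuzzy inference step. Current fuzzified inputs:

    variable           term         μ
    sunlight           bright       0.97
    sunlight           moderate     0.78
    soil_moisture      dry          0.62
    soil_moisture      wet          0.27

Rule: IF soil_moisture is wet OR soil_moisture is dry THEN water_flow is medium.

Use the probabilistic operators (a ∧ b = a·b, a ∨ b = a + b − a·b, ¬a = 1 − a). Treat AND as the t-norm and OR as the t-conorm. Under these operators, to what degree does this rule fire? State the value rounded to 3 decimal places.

0.723

firing strength: wet=0.27, dry=0.62; OR[a + b − a·b] → w = 0.7226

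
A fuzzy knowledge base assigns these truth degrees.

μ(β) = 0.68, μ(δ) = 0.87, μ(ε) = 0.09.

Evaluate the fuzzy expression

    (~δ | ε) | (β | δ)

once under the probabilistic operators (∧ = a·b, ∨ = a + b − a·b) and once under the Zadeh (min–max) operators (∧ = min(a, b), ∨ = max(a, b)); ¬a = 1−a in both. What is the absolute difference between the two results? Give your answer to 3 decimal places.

0.097

Under probabilistic:
  ~δ = 1 − 0.8700 = 0.1300
  ~δ | ε = a + b − a·b on (0.1300, 0.0900) = 0.2083
  β | δ = a + b − a·b on (0.6800, 0.8700) = 0.9584
  (~δ | ε) | (β | δ) = a + b − a·b on (0.2083, 0.9584) = 0.9671
  → value = 0.9671
Under Zadeh (min–max):
  ~δ = 1 − 0.87 = 0.13
  ~δ | ε = max(a, b) on (0.13, 0.09) = 0.13
  β | δ = max(a, b) on (0.68, 0.87) = 0.87
  (~δ | ε) | (β | δ) = max(a, b) on (0.13, 0.87) = 0.87
  → value = 0.8700
|0.9671 − 0.8700| = 0.097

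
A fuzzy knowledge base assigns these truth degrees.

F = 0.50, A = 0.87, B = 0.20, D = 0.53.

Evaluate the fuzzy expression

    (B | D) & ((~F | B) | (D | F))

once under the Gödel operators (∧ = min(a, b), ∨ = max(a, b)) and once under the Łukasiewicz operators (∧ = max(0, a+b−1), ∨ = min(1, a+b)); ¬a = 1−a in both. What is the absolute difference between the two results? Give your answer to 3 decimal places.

Under Gödel:
  B | D = max(a, b) on (0.20, 0.53) = 0.53
  ~F = 1 − 0.50 = 0.50
  ~F | B = max(a, b) on (0.50, 0.20) = 0.50
  D | F = max(a, b) on (0.53, 0.50) = 0.53
  (~F | B) | (D | F) = max(a, b) on (0.50, 0.53) = 0.53
  (B | D) & ((~F | B) | (D | F)) = min(a, b) on (0.53, 0.53) = 0.53
  → value = 0.5300
Under Łukasiewicz:
  B | D = min(1, a+b) on (0.20, 0.53) = 0.73
  ~F = 1 − 0.50 = 0.50
  ~F | B = min(1, a+b) on (0.50, 0.20) = 0.70
  D | F = min(1, a+b) on (0.53, 0.50) = 1.00
  (~F | B) | (D | F) = min(1, a+b) on (0.70, 1.00) = 1.00
  (B | D) & ((~F | B) | (D | F)) = max(0, a+b−1) on (0.73, 1.00) = 0.73
  → value = 0.7300
|0.5300 − 0.7300| = 0.200

0.200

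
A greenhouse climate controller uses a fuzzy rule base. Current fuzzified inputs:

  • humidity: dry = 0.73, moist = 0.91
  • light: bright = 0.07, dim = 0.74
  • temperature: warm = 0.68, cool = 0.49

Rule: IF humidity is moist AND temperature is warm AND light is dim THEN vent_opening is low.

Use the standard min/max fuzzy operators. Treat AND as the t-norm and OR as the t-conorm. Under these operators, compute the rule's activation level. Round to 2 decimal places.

firing strength: moist=0.91, warm=0.68, dim=0.74; AND[min(a, b)] → w = 0.68

0.68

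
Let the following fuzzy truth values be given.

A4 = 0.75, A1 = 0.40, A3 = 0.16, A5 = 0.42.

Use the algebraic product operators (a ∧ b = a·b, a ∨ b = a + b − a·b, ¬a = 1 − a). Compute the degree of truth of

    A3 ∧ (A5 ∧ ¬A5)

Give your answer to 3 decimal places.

¬A5 = 1 − 0.4200 = 0.5800
A5 ∧ ¬A5 = a·b on (0.4200, 0.5800) = 0.2436
A3 ∧ (A5 ∧ ¬A5) = a·b on (0.1600, 0.2436) = 0.0390

0.039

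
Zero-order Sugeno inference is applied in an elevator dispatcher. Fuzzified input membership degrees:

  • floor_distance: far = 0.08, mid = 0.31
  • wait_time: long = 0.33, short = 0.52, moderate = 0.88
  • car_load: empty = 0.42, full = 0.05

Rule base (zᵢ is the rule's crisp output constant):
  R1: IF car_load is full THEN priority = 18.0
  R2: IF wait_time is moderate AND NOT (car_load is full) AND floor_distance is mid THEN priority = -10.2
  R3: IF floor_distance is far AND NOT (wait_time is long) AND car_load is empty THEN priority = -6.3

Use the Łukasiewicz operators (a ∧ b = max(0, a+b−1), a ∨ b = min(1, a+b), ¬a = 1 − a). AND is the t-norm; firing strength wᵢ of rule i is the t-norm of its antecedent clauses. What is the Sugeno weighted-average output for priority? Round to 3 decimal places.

R1 (z=18.0): full=0.05 → w = 0.05
R2 (z=-10.2): moderate=0.88, ¬full=1−0.05=0.95, mid=0.31; AND[max(0, a+b−1)] → w = 0.14
R3 (z=-6.3): far=0.08, ¬long=1−0.33=0.67, empty=0.42; AND[max(0, a+b−1)] → w = 0.00
Weighted average = (0.05·18.0 + 0.14·-10.2 + 0.00·-6.3) / (0.05 + 0.14 + 0.00)
  = -0.5280 / 0.1900 = -2.779

-2.779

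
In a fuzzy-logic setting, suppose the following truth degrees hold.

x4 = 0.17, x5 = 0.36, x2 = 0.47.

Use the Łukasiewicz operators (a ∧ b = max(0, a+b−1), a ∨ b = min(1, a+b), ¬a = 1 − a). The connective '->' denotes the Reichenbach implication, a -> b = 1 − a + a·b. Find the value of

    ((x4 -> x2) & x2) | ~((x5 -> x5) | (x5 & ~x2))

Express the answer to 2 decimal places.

x4 -> x2  [Reichenbach: 1 − a + a·b] with a=0.17, b=0.47 → 0.91
(x4 -> x2) & x2 = max(0, a+b−1) on (0.91, 0.47) = 0.38
x5 -> x5  [Reichenbach: 1 − a + a·b] with a=0.36, b=0.36 → 0.77
~x2 = 1 − 0.47 = 0.53
x5 & ~x2 = max(0, a+b−1) on (0.36, 0.53) = 0.00
(x5 -> x5) | (x5 & ~x2) = min(1, a+b) on (0.77, 0.00) = 0.77
~((x5 -> x5) | (x5 & ~x2)) = 1 − 0.77 = 0.23
((x4 -> x2) & x2) | ~((x5 -> x5) | (x5 & ~x2)) = min(1, a+b) on (0.38, 0.23) = 0.61

0.61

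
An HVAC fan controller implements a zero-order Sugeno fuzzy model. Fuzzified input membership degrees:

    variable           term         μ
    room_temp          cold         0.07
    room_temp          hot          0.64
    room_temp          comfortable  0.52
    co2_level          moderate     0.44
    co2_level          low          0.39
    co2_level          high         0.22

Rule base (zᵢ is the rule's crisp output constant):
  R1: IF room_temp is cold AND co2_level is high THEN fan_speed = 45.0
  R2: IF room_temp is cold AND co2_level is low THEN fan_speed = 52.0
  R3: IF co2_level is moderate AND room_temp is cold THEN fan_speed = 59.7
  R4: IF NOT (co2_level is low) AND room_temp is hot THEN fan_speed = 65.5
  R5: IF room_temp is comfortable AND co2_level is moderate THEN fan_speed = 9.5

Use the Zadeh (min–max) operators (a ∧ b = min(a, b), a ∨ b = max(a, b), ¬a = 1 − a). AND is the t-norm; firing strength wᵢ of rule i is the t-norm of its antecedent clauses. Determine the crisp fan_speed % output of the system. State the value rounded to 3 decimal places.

43.733

R1 (z=45.0): cold=0.07, high=0.22; AND[min(a, b)] → w = 0.07
R2 (z=52.0): cold=0.07, low=0.39; AND[min(a, b)] → w = 0.07
R3 (z=59.7): moderate=0.44, cold=0.07; AND[min(a, b)] → w = 0.07
R4 (z=65.5): ¬low=1−0.39=0.61, hot=0.64; AND[min(a, b)] → w = 0.61
R5 (z=9.5): comfortable=0.52, moderate=0.44; AND[min(a, b)] → w = 0.44
Weighted average = (0.07·45.0 + 0.07·52.0 + 0.07·59.7 + 0.61·65.5 + 0.44·9.5) / (0.07 + 0.07 + 0.07 + 0.61 + 0.44)
  = 55.1040 / 1.2600 = 43.733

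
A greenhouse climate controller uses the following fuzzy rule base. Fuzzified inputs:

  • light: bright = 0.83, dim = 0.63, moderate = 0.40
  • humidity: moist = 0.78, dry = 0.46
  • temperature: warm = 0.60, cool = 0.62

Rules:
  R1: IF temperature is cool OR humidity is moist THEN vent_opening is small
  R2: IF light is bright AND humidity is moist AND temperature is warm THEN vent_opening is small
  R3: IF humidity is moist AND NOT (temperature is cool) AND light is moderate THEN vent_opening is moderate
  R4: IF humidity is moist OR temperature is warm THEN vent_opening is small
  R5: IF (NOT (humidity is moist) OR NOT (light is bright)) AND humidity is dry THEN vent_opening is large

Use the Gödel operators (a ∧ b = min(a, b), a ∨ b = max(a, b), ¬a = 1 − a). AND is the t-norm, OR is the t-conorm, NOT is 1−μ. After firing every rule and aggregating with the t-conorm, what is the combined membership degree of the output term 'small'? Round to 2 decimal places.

R1: cool=0.62, moist=0.78; OR[max(a, b)] → w = 0.78
R2: bright=0.83, moist=0.78, warm=0.60; AND[min(a, b)] → w = 0.60
R3: moist=0.78, ¬cool=1−0.62=0.38, moderate=0.40; AND[min(a, b)] → w = 0.38
R4: moist=0.78, warm=0.60; OR[max(a, b)] → w = 0.78
R5: (¬moist=1−0.78=0.22 OR ¬bright=1−0.83=0.17) = 0.22; AND[min(a, b)] with dry=0.46 → w = 0.22
Rules with consequent 'small': {R1, R2, R4} → strengths 0.78, 0.60, 0.78
Aggregate via t-conorm [max(a, b)]: 0.78

0.78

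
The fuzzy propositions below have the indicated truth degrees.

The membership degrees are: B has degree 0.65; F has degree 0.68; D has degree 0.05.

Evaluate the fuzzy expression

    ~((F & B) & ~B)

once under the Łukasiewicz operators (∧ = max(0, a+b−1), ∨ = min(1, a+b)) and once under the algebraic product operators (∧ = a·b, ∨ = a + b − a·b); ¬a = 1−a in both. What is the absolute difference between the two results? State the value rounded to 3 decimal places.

0.155

Under Łukasiewicz:
  F & B = max(0, a+b−1) on (0.68, 0.65) = 0.33
  ~B = 1 − 0.65 = 0.35
  (F & B) & ~B = max(0, a+b−1) on (0.33, 0.35) = 0.00
  ~((F & B) & ~B) = 1 − 0.00 = 1.00
  → value = 1.0000
Under algebraic product:
  F & B = a·b on (0.6800, 0.6500) = 0.4420
  ~B = 1 − 0.6500 = 0.3500
  (F & B) & ~B = a·b on (0.4420, 0.3500) = 0.1547
  ~((F & B) & ~B) = 1 − 0.1547 = 0.8453
  → value = 0.8453
|1.0000 − 0.8453| = 0.155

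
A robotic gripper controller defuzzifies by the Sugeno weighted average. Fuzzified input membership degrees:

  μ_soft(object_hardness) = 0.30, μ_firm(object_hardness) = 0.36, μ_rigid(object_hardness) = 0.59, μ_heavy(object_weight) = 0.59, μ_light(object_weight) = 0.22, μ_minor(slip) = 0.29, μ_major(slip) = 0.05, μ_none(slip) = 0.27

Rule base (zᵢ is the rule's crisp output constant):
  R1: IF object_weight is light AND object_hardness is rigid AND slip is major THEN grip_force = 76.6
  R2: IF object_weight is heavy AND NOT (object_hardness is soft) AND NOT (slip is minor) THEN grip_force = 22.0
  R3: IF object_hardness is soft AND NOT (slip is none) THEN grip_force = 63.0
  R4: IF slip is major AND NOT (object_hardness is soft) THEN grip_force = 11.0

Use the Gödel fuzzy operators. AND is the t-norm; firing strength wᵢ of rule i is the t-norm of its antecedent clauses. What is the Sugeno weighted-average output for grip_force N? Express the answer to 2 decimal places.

36.63

R1 (z=76.6): light=0.22, rigid=0.59, major=0.05; AND[min(a, b)] → w = 0.05
R2 (z=22.0): heavy=0.59, ¬soft=1−0.30=0.70, ¬minor=1−0.29=0.71; AND[min(a, b)] → w = 0.59
R3 (z=63.0): soft=0.30, ¬none=1−0.27=0.73; AND[min(a, b)] → w = 0.30
R4 (z=11.0): major=0.05, ¬soft=1−0.30=0.70; AND[min(a, b)] → w = 0.05
Weighted average = (0.05·76.6 + 0.59·22.0 + 0.30·63.0 + 0.05·11.0) / (0.05 + 0.59 + 0.30 + 0.05)
  = 36.2600 / 0.9900 = 36.63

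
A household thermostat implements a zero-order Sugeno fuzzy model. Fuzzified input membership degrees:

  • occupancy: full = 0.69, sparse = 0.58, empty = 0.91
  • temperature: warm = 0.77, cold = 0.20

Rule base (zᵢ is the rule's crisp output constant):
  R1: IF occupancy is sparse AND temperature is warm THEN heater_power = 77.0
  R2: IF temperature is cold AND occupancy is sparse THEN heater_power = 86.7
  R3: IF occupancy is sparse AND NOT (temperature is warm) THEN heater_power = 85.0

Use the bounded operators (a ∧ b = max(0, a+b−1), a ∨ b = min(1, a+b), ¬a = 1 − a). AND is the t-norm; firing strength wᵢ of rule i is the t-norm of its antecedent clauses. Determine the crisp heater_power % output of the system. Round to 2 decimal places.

R1 (z=77.0): sparse=0.58, warm=0.77; AND[max(0, a+b−1)] → w = 0.35
R2 (z=86.7): cold=0.20, sparse=0.58; AND[max(0, a+b−1)] → w = 0.00
R3 (z=85.0): sparse=0.58, ¬warm=1−0.77=0.23; AND[max(0, a+b−1)] → w = 0.00
Weighted average = (0.35·77.0 + 0.00·86.7 + 0.00·85.0) / (0.35 + 0.00 + 0.00)
  = 26.9500 / 0.3500 = 77.00

77.00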